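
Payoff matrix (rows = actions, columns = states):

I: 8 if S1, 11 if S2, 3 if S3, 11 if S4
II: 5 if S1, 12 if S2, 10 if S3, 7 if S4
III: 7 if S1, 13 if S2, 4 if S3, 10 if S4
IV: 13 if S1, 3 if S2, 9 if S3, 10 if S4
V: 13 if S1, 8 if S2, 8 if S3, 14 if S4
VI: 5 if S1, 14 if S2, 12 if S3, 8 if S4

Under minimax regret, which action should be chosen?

Column bests: S1=13, S2=14, S3=12, S4=14.
I regrets: 5, 3, 9, 3 → max 9
II regrets: 8, 2, 2, 7 → max 8
III regrets: 6, 1, 8, 4 → max 8
IV regrets: 0, 11, 3, 4 → max 11
V regrets: 0, 6, 4, 0 → max 6
VI regrets: 8, 0, 0, 6 → max 8
Smallest max regret = 6 → V.

V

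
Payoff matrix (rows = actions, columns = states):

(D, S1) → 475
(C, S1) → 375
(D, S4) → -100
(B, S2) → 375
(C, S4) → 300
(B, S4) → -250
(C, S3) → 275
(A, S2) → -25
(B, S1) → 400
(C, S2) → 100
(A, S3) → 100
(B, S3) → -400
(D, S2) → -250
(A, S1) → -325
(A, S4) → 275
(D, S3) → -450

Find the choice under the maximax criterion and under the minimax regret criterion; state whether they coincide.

Row maxima: A=275, B=400, C=375, D=475
Best best-case = 475 → D.
Column bests: S1=475, S2=375, S3=275, S4=300.
A regrets: 800, 400, 175, 25 → max 800
B regrets: 75, 0, 675, 550 → max 675
C regrets: 100, 275, 0, 0 → max 275
D regrets: 0, 625, 725, 400 → max 725
Smallest max regret = 275 → C.

maximax → D; minimax regret → C (disagree)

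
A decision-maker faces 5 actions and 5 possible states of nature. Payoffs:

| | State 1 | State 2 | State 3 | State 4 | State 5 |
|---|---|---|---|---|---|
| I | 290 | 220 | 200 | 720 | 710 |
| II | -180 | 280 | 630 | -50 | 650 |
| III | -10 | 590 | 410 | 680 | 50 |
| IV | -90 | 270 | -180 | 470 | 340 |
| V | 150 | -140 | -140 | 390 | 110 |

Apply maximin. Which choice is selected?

Row minima: I=200, II=-180, III=-10, IV=-180, V=-140
Best worst-case = 200 → I.

I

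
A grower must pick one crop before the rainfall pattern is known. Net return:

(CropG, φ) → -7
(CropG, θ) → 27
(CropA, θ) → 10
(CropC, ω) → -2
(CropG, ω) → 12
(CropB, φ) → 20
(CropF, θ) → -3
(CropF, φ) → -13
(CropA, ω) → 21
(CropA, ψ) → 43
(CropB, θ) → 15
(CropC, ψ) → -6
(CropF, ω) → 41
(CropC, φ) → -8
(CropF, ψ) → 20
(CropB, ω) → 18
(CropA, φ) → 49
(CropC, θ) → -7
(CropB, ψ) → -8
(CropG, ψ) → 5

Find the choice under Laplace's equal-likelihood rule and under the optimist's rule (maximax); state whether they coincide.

laplace → CropA; maximax → CropA (agree)

Row averages: CropF=11.25, CropG=9.25, CropB=11.25, CropA=30.75, CropC=-5.75
Highest average = 30.75 → CropA.
Row maxima: CropF=41, CropG=27, CropB=20, CropA=49, CropC=-2
Best best-case = 49 → CropA.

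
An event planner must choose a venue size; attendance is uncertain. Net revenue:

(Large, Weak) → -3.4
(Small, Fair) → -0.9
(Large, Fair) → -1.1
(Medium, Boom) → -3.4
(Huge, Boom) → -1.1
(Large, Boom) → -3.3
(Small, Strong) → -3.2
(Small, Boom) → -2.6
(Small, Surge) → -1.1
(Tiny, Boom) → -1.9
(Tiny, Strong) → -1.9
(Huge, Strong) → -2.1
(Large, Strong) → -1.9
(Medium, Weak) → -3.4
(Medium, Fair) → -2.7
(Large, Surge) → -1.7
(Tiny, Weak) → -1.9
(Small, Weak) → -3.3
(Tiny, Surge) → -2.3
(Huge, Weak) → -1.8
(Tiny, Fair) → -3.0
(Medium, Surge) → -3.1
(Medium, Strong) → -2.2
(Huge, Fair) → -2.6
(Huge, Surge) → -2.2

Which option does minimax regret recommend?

Column bests: Weak=-1.8, Fair=-0.9, Strong=-1.9, Boom=-1.1, Surge=-1.1.
Tiny regrets: 0.1, 2.1, 0.0, 0.8, 1.2 → max 2.1
Small regrets: 1.5, 0.0, 1.3, 1.5, 0.0 → max 1.5
Medium regrets: 1.6, 1.8, 0.3, 2.3, 2.0 → max 2.3
Large regrets: 1.6, 0.2, 0.0, 2.2, 0.6 → max 2.2
Huge regrets: 0.0, 1.7, 0.2, 0.0, 1.1 → max 1.7
Smallest max regret = 1.5 → Small.

Small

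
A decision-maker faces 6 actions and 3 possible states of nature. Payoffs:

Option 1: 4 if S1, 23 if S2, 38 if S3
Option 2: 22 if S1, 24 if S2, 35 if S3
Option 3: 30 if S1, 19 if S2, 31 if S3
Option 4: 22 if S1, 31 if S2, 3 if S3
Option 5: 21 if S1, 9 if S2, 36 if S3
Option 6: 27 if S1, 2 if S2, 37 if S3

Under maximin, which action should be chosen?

Option 2

Row minima: Option 1=4, Option 2=22, Option 3=19, Option 4=3, Option 5=9, Option 6=2
Best worst-case = 22 → Option 2.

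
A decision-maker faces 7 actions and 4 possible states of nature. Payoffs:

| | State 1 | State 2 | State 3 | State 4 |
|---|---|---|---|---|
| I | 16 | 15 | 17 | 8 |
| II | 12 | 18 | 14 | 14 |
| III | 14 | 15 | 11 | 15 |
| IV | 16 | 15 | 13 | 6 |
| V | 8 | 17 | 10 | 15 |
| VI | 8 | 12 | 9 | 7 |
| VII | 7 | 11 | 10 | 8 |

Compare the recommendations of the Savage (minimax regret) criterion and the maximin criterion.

Column bests: State 1=16, State 2=18, State 3=17, State 4=15.
I regrets: 0, 3, 0, 7 → max 7
II regrets: 4, 0, 3, 1 → max 4
III regrets: 2, 3, 6, 0 → max 6
IV regrets: 0, 3, 4, 9 → max 9
V regrets: 8, 1, 7, 0 → max 8
VI regrets: 8, 6, 8, 8 → max 8
VII regrets: 9, 7, 7, 7 → max 9
Smallest max regret = 4 → II.
Row minima: I=8, II=12, III=11, IV=6, V=8, VI=7, VII=7
Best worst-case = 12 → II.

minimax regret → II; maximin → II (agree)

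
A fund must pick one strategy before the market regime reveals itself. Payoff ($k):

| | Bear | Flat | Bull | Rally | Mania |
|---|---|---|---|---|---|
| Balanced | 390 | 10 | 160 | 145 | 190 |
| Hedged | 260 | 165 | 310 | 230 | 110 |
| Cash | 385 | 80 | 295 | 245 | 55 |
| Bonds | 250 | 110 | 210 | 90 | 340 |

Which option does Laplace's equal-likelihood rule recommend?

Hedged

Row averages: Balanced=179, Hedged=215, Cash=212, Bonds=200
Highest average = 215 → Hedged.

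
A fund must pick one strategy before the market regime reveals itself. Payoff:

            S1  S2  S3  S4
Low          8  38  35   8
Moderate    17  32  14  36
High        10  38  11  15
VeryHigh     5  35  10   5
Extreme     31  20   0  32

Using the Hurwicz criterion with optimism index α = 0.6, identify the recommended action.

Moderate

Low: 0.6·38 + 0.4·8 = 26
Moderate: 0.6·36 + 0.4·14 = 27.2
High: 0.6·38 + 0.4·10 = 26.8
VeryHigh: 0.6·35 + 0.4·5 = 23
Extreme: 0.6·32 + 0.4·0 = 19.2
Highest Hurwicz score = 27.2 → Moderate.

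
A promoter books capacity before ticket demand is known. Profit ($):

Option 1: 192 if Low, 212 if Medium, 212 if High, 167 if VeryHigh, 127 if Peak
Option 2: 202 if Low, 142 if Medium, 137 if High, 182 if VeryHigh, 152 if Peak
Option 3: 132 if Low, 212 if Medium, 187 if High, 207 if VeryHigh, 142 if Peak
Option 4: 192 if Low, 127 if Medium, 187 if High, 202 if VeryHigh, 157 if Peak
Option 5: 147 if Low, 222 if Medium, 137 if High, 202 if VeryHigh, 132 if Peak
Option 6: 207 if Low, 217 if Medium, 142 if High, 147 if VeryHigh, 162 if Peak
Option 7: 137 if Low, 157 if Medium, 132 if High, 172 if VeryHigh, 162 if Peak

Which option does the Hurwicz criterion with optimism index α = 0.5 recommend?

Option 6

Option 1: 0.5·212 + 0.5·127 = 169.5
Option 2: 0.5·202 + 0.5·137 = 169.5
Option 3: 0.5·212 + 0.5·132 = 172
Option 4: 0.5·202 + 0.5·127 = 164.5
Option 5: 0.5·222 + 0.5·132 = 177
Option 6: 0.5·217 + 0.5·142 = 179.5
Option 7: 0.5·172 + 0.5·132 = 152
Highest Hurwicz score = 179.5 → Option 6.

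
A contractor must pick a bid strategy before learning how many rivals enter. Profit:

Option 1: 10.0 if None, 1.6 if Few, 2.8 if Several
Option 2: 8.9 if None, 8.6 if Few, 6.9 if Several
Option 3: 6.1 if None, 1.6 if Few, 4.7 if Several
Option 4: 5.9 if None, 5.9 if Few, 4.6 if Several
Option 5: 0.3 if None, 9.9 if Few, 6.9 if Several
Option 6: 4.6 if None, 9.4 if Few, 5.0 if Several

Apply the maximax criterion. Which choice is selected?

Row maxima: Option 1=10.0, Option 2=8.9, Option 3=6.1, Option 4=5.9, Option 5=9.9, Option 6=9.4
Best best-case = 10.0 → Option 1.

Option 1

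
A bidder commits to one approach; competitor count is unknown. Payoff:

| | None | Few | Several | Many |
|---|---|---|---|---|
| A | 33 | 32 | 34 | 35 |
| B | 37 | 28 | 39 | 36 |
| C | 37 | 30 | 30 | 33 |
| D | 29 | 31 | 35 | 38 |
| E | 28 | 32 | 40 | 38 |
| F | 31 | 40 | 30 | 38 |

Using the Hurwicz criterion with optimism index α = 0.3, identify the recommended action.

A: 0.3·35 + 0.7·32 = 32.9
B: 0.3·39 + 0.7·28 = 31.3
C: 0.3·37 + 0.7·30 = 32.1
D: 0.3·38 + 0.7·29 = 31.7
E: 0.3·40 + 0.7·28 = 31.6
F: 0.3·40 + 0.7·30 = 33
Highest Hurwicz score = 33 → F.

F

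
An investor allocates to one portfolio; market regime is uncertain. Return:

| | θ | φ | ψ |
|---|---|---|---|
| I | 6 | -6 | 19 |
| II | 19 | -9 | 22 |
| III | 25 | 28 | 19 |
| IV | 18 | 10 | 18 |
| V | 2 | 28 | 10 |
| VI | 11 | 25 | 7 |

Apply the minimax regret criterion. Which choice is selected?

III

Column bests: θ=25, φ=28, ψ=22.
I regrets: 19, 34, 3 → max 34
II regrets: 6, 37, 0 → max 37
III regrets: 0, 0, 3 → max 3
IV regrets: 7, 18, 4 → max 18
V regrets: 23, 0, 12 → max 23
VI regrets: 14, 3, 15 → max 15
Smallest max regret = 3 → III.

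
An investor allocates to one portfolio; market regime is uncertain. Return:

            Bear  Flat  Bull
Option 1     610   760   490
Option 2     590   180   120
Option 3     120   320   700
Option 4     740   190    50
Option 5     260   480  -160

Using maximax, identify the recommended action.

Option 1

Row maxima: Option 1=760, Option 2=590, Option 3=700, Option 4=740, Option 5=480
Best best-case = 760 → Option 1.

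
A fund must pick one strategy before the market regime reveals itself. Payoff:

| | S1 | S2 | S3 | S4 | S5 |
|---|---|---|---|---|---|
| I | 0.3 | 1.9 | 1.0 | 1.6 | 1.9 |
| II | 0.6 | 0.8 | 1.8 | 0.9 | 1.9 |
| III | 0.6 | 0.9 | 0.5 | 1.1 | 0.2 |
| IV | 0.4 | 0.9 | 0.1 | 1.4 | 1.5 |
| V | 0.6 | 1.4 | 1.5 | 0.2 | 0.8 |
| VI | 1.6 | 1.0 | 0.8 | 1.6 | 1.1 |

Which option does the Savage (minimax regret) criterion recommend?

VI

Column bests: S1=1.6, S2=1.9, S3=1.8, S4=1.6, S5=1.9.
I regrets: 1.3, 0.0, 0.8, 0.0, 0.0 → max 1.3
II regrets: 1.0, 1.1, 0.0, 0.7, 0.0 → max 1.1
III regrets: 1.0, 1.0, 1.3, 0.5, 1.7 → max 1.7
IV regrets: 1.2, 1.0, 1.7, 0.2, 0.4 → max 1.7
V regrets: 1.0, 0.5, 0.3, 1.4, 1.1 → max 1.4
VI regrets: 0.0, 0.9, 1.0, 0.0, 0.8 → max 1.0
Smallest max regret = 1.0 → VI.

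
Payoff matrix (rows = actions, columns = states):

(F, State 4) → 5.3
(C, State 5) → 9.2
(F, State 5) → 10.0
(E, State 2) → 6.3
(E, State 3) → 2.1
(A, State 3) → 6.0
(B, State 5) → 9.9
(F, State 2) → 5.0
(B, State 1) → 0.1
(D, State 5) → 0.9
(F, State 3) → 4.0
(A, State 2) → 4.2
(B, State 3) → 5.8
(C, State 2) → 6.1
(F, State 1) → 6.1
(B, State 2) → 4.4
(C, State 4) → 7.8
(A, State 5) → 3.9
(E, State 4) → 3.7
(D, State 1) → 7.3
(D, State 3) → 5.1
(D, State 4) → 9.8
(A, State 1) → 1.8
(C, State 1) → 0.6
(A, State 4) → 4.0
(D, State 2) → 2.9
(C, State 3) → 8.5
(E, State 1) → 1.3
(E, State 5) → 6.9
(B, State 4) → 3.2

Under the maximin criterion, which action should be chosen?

Row minima: A=1.8, B=0.1, C=0.6, D=0.9, E=1.3, F=4.0
Best worst-case = 4.0 → F.

F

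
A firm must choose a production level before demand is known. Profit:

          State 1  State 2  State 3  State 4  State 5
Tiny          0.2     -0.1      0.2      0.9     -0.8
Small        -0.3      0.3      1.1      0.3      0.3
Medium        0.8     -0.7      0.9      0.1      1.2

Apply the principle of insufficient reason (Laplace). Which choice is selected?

Row averages: Tiny=0.08, Small=0.34, Medium=0.46
Highest average = 0.46 → Medium.

Medium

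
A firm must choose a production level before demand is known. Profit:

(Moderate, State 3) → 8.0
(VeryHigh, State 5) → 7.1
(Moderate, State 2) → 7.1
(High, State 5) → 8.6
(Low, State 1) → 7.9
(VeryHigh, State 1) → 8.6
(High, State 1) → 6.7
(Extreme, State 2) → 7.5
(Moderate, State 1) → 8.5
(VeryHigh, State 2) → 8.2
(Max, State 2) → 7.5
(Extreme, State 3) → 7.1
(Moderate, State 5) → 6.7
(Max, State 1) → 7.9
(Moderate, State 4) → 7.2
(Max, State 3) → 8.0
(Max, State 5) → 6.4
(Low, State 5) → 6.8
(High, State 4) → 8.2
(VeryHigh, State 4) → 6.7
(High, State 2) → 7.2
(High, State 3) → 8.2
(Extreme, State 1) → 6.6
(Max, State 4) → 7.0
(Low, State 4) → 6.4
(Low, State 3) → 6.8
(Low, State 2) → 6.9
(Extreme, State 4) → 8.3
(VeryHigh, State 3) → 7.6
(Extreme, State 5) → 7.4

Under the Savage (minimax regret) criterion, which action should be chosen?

Column bests: State 1=8.6, State 2=8.2, State 3=8.2, State 4=8.3, State 5=8.6.
Low regrets: 0.7, 1.3, 1.4, 1.9, 1.8 → max 1.9
Moderate regrets: 0.1, 1.1, 0.2, 1.1, 1.9 → max 1.9
High regrets: 1.9, 1.0, 0.0, 0.1, 0.0 → max 1.9
VeryHigh regrets: 0.0, 0.0, 0.6, 1.6, 1.5 → max 1.6
Extreme regrets: 2.0, 0.7, 1.1, 0.0, 1.2 → max 2.0
Max regrets: 0.7, 0.7, 0.2, 1.3, 2.2 → max 2.2
Smallest max regret = 1.6 → VeryHigh.

VeryHigh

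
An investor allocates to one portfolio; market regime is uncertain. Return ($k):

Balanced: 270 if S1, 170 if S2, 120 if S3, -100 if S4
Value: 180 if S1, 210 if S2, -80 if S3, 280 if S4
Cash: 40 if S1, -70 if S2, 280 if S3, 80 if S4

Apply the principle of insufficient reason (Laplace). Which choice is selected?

Row averages: Balanced=115, Value=147.5, Cash=82.5
Highest average = 147.5 → Value.

Value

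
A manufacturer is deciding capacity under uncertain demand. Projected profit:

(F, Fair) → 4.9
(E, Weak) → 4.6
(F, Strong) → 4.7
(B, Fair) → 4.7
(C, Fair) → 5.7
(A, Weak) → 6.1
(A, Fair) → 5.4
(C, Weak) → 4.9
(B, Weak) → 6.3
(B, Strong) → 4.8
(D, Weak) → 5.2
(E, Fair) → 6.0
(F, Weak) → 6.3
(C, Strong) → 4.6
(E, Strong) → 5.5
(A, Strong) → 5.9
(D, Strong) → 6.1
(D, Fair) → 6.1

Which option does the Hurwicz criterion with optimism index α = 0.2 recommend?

A: 0.2·6.1 + 0.8·5.4 = 5.54
B: 0.2·6.3 + 0.8·4.7 = 5.02
C: 0.2·5.7 + 0.8·4.6 = 4.82
D: 0.2·6.1 + 0.8·5.2 = 5.38
E: 0.2·6.0 + 0.8·4.6 = 4.88
F: 0.2·6.3 + 0.8·4.7 = 5.02
Highest Hurwicz score = 5.54 → A.

A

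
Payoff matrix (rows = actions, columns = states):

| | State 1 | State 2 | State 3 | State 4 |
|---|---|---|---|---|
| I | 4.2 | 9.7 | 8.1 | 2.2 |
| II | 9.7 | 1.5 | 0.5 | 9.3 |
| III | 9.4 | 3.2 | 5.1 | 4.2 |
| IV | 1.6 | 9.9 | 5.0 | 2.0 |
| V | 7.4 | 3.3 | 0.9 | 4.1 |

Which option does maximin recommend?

Row minima: I=2.2, II=0.5, III=3.2, IV=1.6, V=0.9
Best worst-case = 3.2 → III.

III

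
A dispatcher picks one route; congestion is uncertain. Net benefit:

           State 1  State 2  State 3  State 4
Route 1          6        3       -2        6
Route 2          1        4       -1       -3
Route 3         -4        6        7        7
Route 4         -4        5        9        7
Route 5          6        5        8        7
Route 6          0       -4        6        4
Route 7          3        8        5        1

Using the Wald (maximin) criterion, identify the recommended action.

Route 5

Row minima: Route 1=-2, Route 2=-3, Route 3=-4, Route 4=-4, Route 5=5, Route 6=-4, Route 7=1
Best worst-case = 5 → Route 5.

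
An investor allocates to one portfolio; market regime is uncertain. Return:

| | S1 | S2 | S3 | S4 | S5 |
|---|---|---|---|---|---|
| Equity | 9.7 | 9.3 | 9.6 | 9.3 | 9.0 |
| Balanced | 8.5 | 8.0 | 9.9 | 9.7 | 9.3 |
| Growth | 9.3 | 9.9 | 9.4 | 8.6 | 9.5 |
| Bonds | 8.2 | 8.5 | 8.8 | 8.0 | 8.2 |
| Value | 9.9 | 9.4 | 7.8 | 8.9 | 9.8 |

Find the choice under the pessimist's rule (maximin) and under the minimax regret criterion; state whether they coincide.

maximin → Equity; minimax regret → Equity (agree)

Row minima: Equity=9.0, Balanced=8.0, Growth=8.6, Bonds=8.0, Value=7.8
Best worst-case = 9.0 → Equity.
Column bests: S1=9.9, S2=9.9, S3=9.9, S4=9.7, S5=9.8.
Equity regrets: 0.2, 0.6, 0.3, 0.4, 0.8 → max 0.8
Balanced regrets: 1.4, 1.9, 0.0, 0.0, 0.5 → max 1.9
Growth regrets: 0.6, 0.0, 0.5, 1.1, 0.3 → max 1.1
Bonds regrets: 1.7, 1.4, 1.1, 1.7, 1.6 → max 1.7
Value regrets: 0.0, 0.5, 2.1, 0.8, 0.0 → max 2.1
Smallest max regret = 0.8 → Equity.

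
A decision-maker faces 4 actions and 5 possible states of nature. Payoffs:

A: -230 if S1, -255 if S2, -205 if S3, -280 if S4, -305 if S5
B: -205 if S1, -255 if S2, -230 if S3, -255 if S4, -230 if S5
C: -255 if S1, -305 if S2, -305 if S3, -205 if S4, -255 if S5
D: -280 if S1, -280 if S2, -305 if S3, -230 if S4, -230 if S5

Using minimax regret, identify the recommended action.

Column bests: S1=-205, S2=-255, S3=-205, S4=-205, S5=-230.
A regrets: 25, 0, 0, 75, 75 → max 75
B regrets: 0, 0, 25, 50, 0 → max 50
C regrets: 50, 50, 100, 0, 25 → max 100
D regrets: 75, 25, 100, 25, 0 → max 100
Smallest max regret = 50 → B.

B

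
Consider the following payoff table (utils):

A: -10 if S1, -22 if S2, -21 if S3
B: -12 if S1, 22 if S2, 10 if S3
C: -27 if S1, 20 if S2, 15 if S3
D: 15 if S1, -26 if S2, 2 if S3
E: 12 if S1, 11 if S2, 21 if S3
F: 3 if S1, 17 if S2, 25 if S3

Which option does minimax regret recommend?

Column bests: S1=15, S2=22, S3=25.
A regrets: 25, 44, 46 → max 46
B regrets: 27, 0, 15 → max 27
C regrets: 42, 2, 10 → max 42
D regrets: 0, 48, 23 → max 48
E regrets: 3, 11, 4 → max 11
F regrets: 12, 5, 0 → max 12
Smallest max regret = 11 → E.

E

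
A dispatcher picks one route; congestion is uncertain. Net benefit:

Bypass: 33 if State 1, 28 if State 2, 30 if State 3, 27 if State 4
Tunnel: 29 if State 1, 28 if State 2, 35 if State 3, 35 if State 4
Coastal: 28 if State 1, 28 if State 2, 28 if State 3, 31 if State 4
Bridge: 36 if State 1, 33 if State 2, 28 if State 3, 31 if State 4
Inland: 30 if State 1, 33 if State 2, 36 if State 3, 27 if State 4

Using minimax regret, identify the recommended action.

Tunnel

Column bests: State 1=36, State 2=33, State 3=36, State 4=35.
Bypass regrets: 3, 5, 6, 8 → max 8
Tunnel regrets: 7, 5, 1, 0 → max 7
Coastal regrets: 8, 5, 8, 4 → max 8
Bridge regrets: 0, 0, 8, 4 → max 8
Inland regrets: 6, 0, 0, 8 → max 8
Smallest max regret = 7 → Tunnel.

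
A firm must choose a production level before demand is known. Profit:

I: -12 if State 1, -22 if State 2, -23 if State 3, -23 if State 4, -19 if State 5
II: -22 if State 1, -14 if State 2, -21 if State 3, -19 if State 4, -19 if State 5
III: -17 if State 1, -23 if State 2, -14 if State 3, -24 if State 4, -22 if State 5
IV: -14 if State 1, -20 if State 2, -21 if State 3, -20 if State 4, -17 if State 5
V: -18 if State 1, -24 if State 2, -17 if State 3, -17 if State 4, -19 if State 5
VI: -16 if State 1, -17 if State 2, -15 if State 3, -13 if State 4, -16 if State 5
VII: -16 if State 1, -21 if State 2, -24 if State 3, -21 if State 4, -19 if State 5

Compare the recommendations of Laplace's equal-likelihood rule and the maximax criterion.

Row averages: I=-19.8, II=-19, III=-20, IV=-18.4, V=-19, VI=-15.4, VII=-20.2
Highest average = -15.4 → VI.
Row maxima: I=-12, II=-14, III=-14, IV=-14, V=-17, VI=-13, VII=-16
Best best-case = -12 → I.

laplace → VI; maximax → I (disagree)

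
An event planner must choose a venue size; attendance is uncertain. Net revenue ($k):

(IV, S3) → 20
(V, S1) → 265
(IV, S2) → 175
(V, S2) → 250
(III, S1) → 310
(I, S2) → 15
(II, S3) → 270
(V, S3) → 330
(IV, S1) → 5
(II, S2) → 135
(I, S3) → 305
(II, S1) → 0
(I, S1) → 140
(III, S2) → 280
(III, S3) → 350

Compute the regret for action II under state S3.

80

Best payoff under S3 is 350.
Regret = 350 − 270 = 80.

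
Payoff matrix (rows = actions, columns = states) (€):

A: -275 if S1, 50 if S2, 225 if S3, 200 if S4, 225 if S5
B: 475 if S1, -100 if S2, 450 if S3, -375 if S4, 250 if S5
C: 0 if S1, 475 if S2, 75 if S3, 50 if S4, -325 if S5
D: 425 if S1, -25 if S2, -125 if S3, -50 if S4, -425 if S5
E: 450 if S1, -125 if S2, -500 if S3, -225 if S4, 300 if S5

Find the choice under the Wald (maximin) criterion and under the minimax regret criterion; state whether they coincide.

maximin → A; minimax regret → B (disagree)

Row minima: A=-275, B=-375, C=-325, D=-425, E=-500
Best worst-case = -275 → A.
Column bests: S1=475, S2=475, S3=450, S4=200, S5=300.
A regrets: 750, 425, 225, 0, 75 → max 750
B regrets: 0, 575, 0, 575, 50 → max 575
C regrets: 475, 0, 375, 150, 625 → max 625
D regrets: 50, 500, 575, 250, 725 → max 725
E regrets: 25, 600, 950, 425, 0 → max 950
Smallest max regret = 575 → B.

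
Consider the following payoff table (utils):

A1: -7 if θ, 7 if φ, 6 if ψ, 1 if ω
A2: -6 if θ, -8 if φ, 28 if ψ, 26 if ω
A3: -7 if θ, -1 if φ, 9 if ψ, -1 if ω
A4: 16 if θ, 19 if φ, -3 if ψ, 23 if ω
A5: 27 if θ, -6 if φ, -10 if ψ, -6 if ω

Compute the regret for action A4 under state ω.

3

Best payoff under ω is 26.
Regret = 26 − 23 = 3.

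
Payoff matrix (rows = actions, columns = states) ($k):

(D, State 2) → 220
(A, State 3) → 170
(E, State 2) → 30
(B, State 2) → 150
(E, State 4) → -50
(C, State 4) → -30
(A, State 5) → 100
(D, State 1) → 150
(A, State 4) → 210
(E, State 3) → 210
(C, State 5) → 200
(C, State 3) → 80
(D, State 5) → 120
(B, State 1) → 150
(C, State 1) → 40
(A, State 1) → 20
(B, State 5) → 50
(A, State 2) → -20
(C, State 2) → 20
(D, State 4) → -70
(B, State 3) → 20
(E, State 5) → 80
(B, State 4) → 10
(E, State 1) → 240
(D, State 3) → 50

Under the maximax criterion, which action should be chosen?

Row maxima: A=210, B=150, C=200, D=220, E=240
Best best-case = 240 → E.

E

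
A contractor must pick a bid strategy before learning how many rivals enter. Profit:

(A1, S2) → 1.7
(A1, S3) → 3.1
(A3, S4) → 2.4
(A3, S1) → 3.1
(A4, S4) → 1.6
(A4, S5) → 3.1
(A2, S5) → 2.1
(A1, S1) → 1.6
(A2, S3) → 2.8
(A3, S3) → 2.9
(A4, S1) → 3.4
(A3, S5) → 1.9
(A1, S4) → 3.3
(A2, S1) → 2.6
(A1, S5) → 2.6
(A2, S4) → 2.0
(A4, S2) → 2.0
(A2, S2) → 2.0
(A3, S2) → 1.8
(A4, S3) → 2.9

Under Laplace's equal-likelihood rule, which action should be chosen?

Row averages: A1=2.46, A2=2.3, A3=2.42, A4=2.6
Highest average = 2.6 → A4.

A4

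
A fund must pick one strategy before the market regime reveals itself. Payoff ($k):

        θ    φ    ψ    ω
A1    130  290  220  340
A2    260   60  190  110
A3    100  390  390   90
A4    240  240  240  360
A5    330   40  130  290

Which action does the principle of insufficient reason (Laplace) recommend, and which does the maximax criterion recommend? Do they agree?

Row averages: A1=245, A2=155, A3=242.5, A4=270, A5=197.5
Highest average = 270 → A4.
Row maxima: A1=340, A2=260, A3=390, A4=360, A5=330
Best best-case = 390 → A3.

laplace → A4; maximax → A3 (disagree)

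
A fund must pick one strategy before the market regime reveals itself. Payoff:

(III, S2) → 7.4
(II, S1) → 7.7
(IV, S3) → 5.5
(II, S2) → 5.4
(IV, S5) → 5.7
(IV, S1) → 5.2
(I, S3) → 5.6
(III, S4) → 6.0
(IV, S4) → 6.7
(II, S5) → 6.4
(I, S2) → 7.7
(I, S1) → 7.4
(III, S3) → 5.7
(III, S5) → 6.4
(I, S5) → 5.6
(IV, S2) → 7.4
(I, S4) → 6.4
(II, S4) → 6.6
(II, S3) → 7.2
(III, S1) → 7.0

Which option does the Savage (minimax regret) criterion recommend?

Column bests: S1=7.7, S2=7.7, S3=7.2, S4=6.7, S5=6.4.
I regrets: 0.3, 0.0, 1.6, 0.3, 0.8 → max 1.6
II regrets: 0.0, 2.3, 0.0, 0.1, 0.0 → max 2.3
III regrets: 0.7, 0.3, 1.5, 0.7, 0.0 → max 1.5
IV regrets: 2.5, 0.3, 1.7, 0.0, 0.7 → max 2.5
Smallest max regret = 1.5 → III.

III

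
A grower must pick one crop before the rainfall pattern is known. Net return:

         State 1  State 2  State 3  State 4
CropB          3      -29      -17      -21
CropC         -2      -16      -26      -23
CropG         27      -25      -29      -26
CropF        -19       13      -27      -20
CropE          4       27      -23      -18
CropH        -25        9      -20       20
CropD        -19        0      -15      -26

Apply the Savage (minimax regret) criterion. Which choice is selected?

Column bests: State 1=27, State 2=27, State 3=-15, State 4=20.
CropB regrets: 24, 56, 2, 41 → max 56
CropC regrets: 29, 43, 11, 43 → max 43
CropG regrets: 0, 52, 14, 46 → max 52
CropF regrets: 46, 14, 12, 40 → max 46
CropE regrets: 23, 0, 8, 38 → max 38
CropH regrets: 52, 18, 5, 0 → max 52
CropD regrets: 46, 27, 0, 46 → max 46
Smallest max regret = 38 → CropE.

CropE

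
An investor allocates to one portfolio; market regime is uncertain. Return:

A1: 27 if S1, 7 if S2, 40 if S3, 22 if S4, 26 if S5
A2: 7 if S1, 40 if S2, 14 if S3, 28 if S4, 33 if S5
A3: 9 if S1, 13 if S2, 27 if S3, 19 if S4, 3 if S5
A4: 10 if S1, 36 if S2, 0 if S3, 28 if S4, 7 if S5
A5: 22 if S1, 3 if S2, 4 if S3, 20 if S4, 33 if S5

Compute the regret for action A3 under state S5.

30

Best payoff under S5 is 33.
Regret = 33 − 3 = 30.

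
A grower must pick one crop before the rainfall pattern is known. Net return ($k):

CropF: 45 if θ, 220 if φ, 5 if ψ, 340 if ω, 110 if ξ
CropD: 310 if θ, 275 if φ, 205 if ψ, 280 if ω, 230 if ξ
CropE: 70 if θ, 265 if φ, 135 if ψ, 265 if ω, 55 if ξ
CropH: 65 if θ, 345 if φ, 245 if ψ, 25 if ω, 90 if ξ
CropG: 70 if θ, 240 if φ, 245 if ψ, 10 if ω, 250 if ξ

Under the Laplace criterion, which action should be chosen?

Row averages: CropF=144, CropD=260, CropE=158, CropH=154, CropG=163
Highest average = 260 → CropD.

CropD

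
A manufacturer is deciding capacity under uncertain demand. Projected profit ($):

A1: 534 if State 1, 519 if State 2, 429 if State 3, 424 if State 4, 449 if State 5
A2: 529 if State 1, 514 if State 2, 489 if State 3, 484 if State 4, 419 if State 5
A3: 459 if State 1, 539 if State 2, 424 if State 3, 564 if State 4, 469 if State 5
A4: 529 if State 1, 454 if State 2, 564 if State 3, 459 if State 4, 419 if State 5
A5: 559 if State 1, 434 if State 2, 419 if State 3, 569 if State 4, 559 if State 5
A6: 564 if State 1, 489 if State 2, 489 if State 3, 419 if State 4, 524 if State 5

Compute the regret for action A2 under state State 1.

Best payoff under State 1 is 564.
Regret = 564 − 529 = 35.

35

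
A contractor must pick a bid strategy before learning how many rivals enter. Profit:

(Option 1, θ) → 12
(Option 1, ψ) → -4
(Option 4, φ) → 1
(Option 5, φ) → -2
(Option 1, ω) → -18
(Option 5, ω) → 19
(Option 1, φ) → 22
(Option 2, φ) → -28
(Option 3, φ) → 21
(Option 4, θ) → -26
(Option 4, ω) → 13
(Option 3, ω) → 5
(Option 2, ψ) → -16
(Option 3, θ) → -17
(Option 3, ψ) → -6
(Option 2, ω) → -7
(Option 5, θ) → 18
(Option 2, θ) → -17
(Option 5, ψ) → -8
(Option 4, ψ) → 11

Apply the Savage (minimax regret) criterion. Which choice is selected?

Option 5

Column bests: θ=18, φ=22, ψ=11, ω=19.
Option 1 regrets: 6, 0, 15, 37 → max 37
Option 2 regrets: 35, 50, 27, 26 → max 50
Option 3 regrets: 35, 1, 17, 14 → max 35
Option 4 regrets: 44, 21, 0, 6 → max 44
Option 5 regrets: 0, 24, 19, 0 → max 24
Smallest max regret = 24 → Option 5.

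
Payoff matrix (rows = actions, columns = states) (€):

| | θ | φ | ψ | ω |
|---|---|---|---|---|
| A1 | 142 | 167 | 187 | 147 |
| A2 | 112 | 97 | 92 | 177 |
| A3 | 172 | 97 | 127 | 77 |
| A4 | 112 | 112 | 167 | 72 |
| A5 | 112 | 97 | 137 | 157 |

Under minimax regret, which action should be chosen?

A1

Column bests: θ=172, φ=167, ψ=187, ω=177.
A1 regrets: 30, 0, 0, 30 → max 30
A2 regrets: 60, 70, 95, 0 → max 95
A3 regrets: 0, 70, 60, 100 → max 100
A4 regrets: 60, 55, 20, 105 → max 105
A5 regrets: 60, 70, 50, 20 → max 70
Smallest max regret = 30 → A1.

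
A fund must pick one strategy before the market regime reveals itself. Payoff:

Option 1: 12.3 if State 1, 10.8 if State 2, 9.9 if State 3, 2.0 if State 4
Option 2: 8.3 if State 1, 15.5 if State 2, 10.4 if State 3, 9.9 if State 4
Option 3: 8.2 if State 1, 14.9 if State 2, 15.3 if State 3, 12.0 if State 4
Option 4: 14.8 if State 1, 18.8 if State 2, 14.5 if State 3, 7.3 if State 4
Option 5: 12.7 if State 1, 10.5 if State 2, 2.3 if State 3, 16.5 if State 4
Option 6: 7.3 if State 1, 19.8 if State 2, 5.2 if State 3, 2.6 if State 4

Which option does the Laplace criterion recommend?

Row averages: Option 1=8.75, Option 2=11.025, Option 3=12.6, Option 4=13.85, Option 5=10.5, Option 6=8.725
Highest average = 13.85 → Option 4.

Option 4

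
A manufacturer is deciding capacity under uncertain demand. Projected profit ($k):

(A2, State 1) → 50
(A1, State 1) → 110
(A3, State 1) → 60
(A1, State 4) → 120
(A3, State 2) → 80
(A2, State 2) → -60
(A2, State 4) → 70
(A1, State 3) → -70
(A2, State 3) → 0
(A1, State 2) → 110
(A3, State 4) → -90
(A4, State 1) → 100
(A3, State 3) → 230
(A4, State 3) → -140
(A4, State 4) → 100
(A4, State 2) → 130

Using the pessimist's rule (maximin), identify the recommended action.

Row minima: A1=-70, A2=-60, A3=-90, A4=-140
Best worst-case = -60 → A2.

A2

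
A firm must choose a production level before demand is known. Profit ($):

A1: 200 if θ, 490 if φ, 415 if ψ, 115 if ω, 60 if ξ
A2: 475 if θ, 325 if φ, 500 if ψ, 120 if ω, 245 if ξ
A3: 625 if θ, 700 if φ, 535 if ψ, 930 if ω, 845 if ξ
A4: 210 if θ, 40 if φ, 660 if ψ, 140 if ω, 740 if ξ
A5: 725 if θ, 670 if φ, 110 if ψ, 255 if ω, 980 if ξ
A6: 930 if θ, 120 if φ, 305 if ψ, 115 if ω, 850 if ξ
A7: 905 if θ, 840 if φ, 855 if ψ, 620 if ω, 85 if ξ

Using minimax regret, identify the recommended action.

A3

Column bests: θ=930, φ=840, ψ=855, ω=930, ξ=980.
A1 regrets: 730, 350, 440, 815, 920 → max 920
A2 regrets: 455, 515, 355, 810, 735 → max 810
A3 regrets: 305, 140, 320, 0, 135 → max 320
A4 regrets: 720, 800, 195, 790, 240 → max 800
A5 regrets: 205, 170, 745, 675, 0 → max 745
A6 regrets: 0, 720, 550, 815, 130 → max 815
A7 regrets: 25, 0, 0, 310, 895 → max 895
Smallest max regret = 320 → A3.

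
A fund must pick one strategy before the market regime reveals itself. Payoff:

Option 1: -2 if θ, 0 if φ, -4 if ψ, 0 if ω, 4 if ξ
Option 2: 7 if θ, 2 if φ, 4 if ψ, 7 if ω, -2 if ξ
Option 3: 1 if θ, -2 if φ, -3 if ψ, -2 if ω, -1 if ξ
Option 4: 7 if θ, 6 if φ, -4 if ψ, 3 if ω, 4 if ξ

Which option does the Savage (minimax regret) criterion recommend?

Option 2

Column bests: θ=7, φ=6, ψ=4, ω=7, ξ=4.
Option 1 regrets: 9, 6, 8, 7, 0 → max 9
Option 2 regrets: 0, 4, 0, 0, 6 → max 6
Option 3 regrets: 6, 8, 7, 9, 5 → max 9
Option 4 regrets: 0, 0, 8, 4, 0 → max 8
Smallest max regret = 6 → Option 2.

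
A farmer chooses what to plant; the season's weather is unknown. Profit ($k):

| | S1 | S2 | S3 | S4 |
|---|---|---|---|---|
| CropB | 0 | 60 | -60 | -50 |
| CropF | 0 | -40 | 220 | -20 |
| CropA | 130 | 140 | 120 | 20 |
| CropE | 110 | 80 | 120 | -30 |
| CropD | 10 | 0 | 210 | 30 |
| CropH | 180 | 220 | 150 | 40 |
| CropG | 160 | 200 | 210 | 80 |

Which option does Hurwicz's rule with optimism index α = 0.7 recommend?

CropG

CropB: 0.7·60 + 0.3·(-60) = 24
CropF: 0.7·220 + 0.3·(-40) = 142
CropA: 0.7·140 + 0.3·20 = 104
CropE: 0.7·120 + 0.3·(-30) = 75
CropD: 0.7·210 + 0.3·0 = 147
CropH: 0.7·220 + 0.3·40 = 166
CropG: 0.7·210 + 0.3·80 = 171
Highest Hurwicz score = 171 → CropG.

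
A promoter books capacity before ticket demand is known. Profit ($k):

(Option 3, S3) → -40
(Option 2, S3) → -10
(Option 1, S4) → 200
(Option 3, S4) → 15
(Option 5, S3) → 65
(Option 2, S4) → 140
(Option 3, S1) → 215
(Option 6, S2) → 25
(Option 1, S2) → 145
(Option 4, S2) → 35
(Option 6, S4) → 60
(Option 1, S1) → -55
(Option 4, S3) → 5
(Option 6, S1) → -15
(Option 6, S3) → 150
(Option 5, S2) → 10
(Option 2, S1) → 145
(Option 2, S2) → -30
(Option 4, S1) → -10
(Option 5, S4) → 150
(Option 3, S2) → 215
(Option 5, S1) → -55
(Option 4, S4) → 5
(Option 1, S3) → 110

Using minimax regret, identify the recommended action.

Column bests: S1=215, S2=215, S3=150, S4=200.
Option 1 regrets: 270, 70, 40, 0 → max 270
Option 2 regrets: 70, 245, 160, 60 → max 245
Option 3 regrets: 0, 0, 190, 185 → max 190
Option 4 regrets: 225, 180, 145, 195 → max 225
Option 5 regrets: 270, 205, 85, 50 → max 270
Option 6 regrets: 230, 190, 0, 140 → max 230
Smallest max regret = 190 → Option 3.

Option 3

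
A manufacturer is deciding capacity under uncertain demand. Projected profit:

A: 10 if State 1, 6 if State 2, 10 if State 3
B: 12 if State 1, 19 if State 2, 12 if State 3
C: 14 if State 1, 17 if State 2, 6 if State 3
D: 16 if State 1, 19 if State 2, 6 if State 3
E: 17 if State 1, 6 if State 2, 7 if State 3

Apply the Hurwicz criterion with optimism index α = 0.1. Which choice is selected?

A: 0.1·10 + 0.9·6 = 6.4
B: 0.1·19 + 0.9·12 = 12.7
C: 0.1·17 + 0.9·6 = 7.1
D: 0.1·19 + 0.9·6 = 7.3
E: 0.1·17 + 0.9·6 = 7.1
Highest Hurwicz score = 12.7 → B.

B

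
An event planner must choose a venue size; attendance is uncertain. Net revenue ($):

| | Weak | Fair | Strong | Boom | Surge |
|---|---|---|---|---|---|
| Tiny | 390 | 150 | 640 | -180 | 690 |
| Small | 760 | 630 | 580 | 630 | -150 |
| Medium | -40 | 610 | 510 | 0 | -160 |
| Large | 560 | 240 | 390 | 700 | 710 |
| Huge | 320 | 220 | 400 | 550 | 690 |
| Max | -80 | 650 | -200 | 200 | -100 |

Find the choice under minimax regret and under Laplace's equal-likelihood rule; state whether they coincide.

minimax regret → Large; laplace → Large (agree)

Column bests: Weak=760, Fair=650, Strong=640, Boom=700, Surge=710.
Tiny regrets: 370, 500, 0, 880, 20 → max 880
Small regrets: 0, 20, 60, 70, 860 → max 860
Medium regrets: 800, 40, 130, 700, 870 → max 870
Large regrets: 200, 410, 250, 0, 0 → max 410
Huge regrets: 440, 430, 240, 150, 20 → max 440
Max regrets: 840, 0, 840, 500, 810 → max 840
Smallest max regret = 410 → Large.
Row averages: Tiny=338, Small=490, Medium=184, Large=520, Huge=436, Max=94
Highest average = 520 → Large.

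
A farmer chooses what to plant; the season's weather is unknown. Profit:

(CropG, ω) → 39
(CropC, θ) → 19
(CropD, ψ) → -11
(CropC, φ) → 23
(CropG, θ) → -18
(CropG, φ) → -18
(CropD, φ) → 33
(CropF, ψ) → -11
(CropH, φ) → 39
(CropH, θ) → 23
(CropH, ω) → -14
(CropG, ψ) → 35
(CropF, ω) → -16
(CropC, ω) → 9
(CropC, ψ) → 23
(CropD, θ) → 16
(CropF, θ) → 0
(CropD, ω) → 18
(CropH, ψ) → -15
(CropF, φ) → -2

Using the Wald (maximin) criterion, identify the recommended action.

CropC

Row minima: CropD=-11, CropH=-15, CropC=9, CropF=-16, CropG=-18
Best worst-case = 9 → CropC.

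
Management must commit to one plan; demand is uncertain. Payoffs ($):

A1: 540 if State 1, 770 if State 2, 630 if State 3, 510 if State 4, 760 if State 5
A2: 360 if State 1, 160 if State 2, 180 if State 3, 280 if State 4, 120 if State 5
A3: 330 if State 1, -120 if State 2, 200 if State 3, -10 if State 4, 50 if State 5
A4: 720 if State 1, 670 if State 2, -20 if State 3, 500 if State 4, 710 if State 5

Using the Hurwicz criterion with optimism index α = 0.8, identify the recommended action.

A1

A1: 0.8·770 + 0.2·510 = 718
A2: 0.8·360 + 0.2·120 = 312
A3: 0.8·330 + 0.2·(-120) = 240
A4: 0.8·720 + 0.2·(-20) = 572
Highest Hurwicz score = 718 → A1.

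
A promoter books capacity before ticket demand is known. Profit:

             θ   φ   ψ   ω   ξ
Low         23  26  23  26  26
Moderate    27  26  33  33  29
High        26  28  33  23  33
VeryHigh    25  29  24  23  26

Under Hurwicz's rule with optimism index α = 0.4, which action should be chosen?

Moderate

Low: 0.4·26 + 0.6·23 = 24.2
Moderate: 0.4·33 + 0.6·26 = 28.8
High: 0.4·33 + 0.6·23 = 27
VeryHigh: 0.4·29 + 0.6·23 = 25.4
Highest Hurwicz score = 28.8 → Moderate.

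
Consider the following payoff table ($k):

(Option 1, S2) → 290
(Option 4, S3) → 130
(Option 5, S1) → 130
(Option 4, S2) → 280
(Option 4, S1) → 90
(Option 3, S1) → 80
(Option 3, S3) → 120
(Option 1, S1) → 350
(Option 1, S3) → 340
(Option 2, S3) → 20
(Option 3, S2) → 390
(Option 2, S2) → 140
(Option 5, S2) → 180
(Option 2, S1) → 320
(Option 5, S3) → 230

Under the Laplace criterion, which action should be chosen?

Option 1

Row averages: Option 1=980/3, Option 2=160, Option 3=590/3, Option 4=500/3, Option 5=180
Highest average = 980/3 → Option 1.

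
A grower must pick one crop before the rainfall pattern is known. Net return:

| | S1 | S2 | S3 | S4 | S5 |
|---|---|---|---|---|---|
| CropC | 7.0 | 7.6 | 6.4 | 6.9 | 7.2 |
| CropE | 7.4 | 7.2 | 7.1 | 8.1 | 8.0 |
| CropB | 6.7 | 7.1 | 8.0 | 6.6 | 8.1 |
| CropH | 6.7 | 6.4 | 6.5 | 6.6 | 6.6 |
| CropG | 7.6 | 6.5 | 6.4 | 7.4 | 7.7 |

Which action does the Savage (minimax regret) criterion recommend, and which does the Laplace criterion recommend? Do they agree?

Column bests: S1=7.6, S2=7.6, S3=8.0, S4=8.1, S5=8.1.
CropC regrets: 0.6, 0.0, 1.6, 1.2, 0.9 → max 1.6
CropE regrets: 0.2, 0.4, 0.9, 0.0, 0.1 → max 0.9
CropB regrets: 0.9, 0.5, 0.0, 1.5, 0.0 → max 1.5
CropH regrets: 0.9, 1.2, 1.5, 1.5, 1.5 → max 1.5
CropG regrets: 0.0, 1.1, 1.6, 0.7, 0.4 → max 1.6
Smallest max regret = 0.9 → CropE.
Row averages: CropC=7.02, CropE=7.56, CropB=7.3, CropH=6.56, CropG=7.12
Highest average = 7.56 → CropE.

minimax regret → CropE; laplace → CropE (agree)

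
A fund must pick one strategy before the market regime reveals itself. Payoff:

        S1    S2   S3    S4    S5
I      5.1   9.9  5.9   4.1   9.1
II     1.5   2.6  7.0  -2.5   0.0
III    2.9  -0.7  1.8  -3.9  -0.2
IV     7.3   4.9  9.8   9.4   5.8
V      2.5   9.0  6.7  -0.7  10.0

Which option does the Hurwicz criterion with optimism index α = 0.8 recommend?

IV

I: 0.8·9.9 + 0.2·4.1 = 8.74
II: 0.8·7.0 + 0.2·(-2.5) = 5.1
III: 0.8·2.9 + 0.2·(-3.9) = 1.54
IV: 0.8·9.8 + 0.2·4.9 = 8.82
V: 0.8·10.0 + 0.2·(-0.7) = 7.86
Highest Hurwicz score = 8.82 → IV.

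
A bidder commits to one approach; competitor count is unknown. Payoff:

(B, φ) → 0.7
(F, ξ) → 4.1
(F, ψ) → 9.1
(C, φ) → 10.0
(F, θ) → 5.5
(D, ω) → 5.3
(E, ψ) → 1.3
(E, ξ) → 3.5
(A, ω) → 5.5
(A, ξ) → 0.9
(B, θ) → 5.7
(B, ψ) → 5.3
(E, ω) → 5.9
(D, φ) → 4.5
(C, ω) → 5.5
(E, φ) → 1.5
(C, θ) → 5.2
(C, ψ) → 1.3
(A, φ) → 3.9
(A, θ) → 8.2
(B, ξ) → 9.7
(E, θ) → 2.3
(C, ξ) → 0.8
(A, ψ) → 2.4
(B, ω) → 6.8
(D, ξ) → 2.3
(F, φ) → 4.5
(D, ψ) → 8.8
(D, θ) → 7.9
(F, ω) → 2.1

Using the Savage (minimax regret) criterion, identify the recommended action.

F

Column bests: θ=8.2, φ=10.0, ψ=9.1, ω=6.8, ξ=9.7.
A regrets: 0.0, 6.1, 6.7, 1.3, 8.8 → max 8.8
B regrets: 2.5, 9.3, 3.8, 0.0, 0.0 → max 9.3
C regrets: 3.0, 0.0, 7.8, 1.3, 8.9 → max 8.9
D regrets: 0.3, 5.5, 0.3, 1.5, 7.4 → max 7.4
E regrets: 5.9, 8.5, 7.8, 0.9, 6.2 → max 8.5
F regrets: 2.7, 5.5, 0.0, 4.7, 5.6 → max 5.6
Smallest max regret = 5.6 → F.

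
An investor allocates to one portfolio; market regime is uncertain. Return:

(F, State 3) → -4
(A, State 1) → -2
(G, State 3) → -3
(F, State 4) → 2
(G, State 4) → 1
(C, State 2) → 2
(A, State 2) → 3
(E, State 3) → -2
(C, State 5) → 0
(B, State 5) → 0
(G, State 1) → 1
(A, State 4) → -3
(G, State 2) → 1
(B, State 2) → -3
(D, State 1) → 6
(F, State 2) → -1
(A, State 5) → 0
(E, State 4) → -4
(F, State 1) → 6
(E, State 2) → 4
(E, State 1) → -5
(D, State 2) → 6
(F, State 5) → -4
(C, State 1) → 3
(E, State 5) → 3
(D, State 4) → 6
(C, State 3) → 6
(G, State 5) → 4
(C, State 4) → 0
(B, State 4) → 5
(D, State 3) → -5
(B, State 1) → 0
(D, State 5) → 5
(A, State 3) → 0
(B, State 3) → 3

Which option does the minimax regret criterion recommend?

Column bests: State 1=6, State 2=6, State 3=6, State 4=6, State 5=5.
A regrets: 8, 3, 6, 9, 5 → max 9
B regrets: 6, 9, 3, 1, 5 → max 9
C regrets: 3, 4, 0, 6, 5 → max 6
D regrets: 0, 0, 11, 0, 0 → max 11
E regrets: 11, 2, 8, 10, 2 → max 11
F regrets: 0, 7, 10, 4, 9 → max 10
G regrets: 5, 5, 9, 5, 1 → max 9
Smallest max regret = 6 → C.

C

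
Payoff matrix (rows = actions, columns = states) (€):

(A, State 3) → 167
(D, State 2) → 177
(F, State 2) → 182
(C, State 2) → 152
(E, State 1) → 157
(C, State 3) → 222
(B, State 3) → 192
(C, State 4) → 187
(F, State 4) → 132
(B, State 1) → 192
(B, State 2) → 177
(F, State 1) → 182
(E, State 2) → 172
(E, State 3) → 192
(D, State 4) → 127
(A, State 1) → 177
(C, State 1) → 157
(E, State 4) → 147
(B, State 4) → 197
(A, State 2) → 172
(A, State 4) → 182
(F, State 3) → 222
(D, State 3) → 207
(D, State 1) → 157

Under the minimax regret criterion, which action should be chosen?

Column bests: State 1=192, State 2=182, State 3=222, State 4=197.
A regrets: 15, 10, 55, 15 → max 55
B regrets: 0, 5, 30, 0 → max 30
C regrets: 35, 30, 0, 10 → max 35
D regrets: 35, 5, 15, 70 → max 70
E regrets: 35, 10, 30, 50 → max 50
F regrets: 10, 0, 0, 65 → max 65
Smallest max regret = 30 → B.

B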